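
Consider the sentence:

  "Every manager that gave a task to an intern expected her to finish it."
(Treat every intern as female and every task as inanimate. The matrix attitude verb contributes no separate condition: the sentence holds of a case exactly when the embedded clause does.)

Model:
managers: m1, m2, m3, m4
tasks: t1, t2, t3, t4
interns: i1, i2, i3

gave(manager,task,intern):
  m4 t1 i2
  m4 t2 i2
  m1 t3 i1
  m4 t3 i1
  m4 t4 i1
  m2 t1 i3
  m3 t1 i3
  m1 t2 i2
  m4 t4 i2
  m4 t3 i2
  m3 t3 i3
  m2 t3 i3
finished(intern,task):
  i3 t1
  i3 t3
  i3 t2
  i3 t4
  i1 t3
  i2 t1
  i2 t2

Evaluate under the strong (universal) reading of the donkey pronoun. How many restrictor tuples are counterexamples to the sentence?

"her" takes "an intern" as antecedent and "it" takes "a task"; both are donkey pronouns co-varying with the restrictor.
Strong reading: for every (m,t,i) with gave(m,t,i), finished(i,t).
Restrictor triples: (m1,t2,i2)→finished(i2,t2) ✓  (m1,t3,i1)→finished(i1,t3) ✓  (m2,t1,i3)→finished(i3,t1) ✓  (m2,t3,i3)→finished(i3,t3) ✓  (m3,t1,i3)→finished(i3,t1) ✓  (m3,t3,i3)→finished(i3,t3) ✓  (m4,t1,i2)→finished(i2,t1) ✓  (m4,t2,i2)→finished(i2,t2) ✓  (m4,t3,i1)→finished(i1,t3) ✓  (m4,t3,i2)→finished(i2,t3) ✗  (m4,t4,i1)→finished(i1,t4) ✗  (m4,t4,i2)→finished(i2,t4) ✗
Counterexamples (restrictor triples failing the scope): 3.

3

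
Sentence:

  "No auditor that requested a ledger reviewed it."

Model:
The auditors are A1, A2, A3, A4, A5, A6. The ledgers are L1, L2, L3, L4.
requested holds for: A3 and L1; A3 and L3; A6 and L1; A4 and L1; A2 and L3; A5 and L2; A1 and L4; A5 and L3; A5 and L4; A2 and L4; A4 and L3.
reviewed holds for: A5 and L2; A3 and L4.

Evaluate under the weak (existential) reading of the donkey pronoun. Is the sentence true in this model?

False

"it" takes "a ledger" as antecedent — a donkey pronoun bound across the clause boundary.
Truth condition: for no (a,l) with requested(a,l) does reviewed(a,l) hold.
Restrictor pairs — does the scope hold? (A1,L4):fails  (A2,L3):fails  (A2,L4):fails  (A3,L1):fails  (A3,L3):fails  (A4,L1):fails  (A4,L3):fails  (A5,L2):holds  (A5,L3):fails  (A5,L4):fails  (A6,L1):fails
Scope holds for 1 pair(s), so the sentence is false.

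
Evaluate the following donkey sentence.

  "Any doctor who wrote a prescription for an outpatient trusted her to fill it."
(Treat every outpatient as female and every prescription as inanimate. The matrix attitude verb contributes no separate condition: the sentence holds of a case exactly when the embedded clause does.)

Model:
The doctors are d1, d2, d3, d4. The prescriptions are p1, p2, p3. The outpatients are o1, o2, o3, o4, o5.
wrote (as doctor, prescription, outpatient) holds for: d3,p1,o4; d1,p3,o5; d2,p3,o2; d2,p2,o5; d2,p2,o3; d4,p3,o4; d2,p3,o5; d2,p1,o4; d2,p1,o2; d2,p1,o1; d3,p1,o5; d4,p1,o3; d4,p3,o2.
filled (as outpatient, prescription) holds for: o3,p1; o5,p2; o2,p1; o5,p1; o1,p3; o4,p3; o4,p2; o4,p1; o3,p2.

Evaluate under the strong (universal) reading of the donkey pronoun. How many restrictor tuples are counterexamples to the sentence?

"her" takes "an outpatient" as antecedent and "it" takes "a prescription"; both are donkey pronouns co-varying with the restrictor.
Strong reading: for every (d,p,o) with wrote(d,p,o), filled(o,p).
Restrictor triples: (d1,p3,o5)→filled(o5,p3) ✗  (d2,p1,o1)→filled(o1,p1) ✗  (d2,p1,o2)→filled(o2,p1) ✓  (d2,p1,o4)→filled(o4,p1) ✓  (d2,p2,o3)→filled(o3,p2) ✓  (d2,p2,o5)→filled(o5,p2) ✓  (d2,p3,o2)→filled(o2,p3) ✗  (d2,p3,o5)→filled(o5,p3) ✗  (d3,p1,o4)→filled(o4,p1) ✓  (d3,p1,o5)→filled(o5,p1) ✓  (d4,p1,o3)→filled(o3,p1) ✓  (d4,p3,o2)→filled(o2,p3) ✗  (d4,p3,o4)→filled(o4,p3) ✓
Counterexamples (restrictor triples failing the scope): 5.

5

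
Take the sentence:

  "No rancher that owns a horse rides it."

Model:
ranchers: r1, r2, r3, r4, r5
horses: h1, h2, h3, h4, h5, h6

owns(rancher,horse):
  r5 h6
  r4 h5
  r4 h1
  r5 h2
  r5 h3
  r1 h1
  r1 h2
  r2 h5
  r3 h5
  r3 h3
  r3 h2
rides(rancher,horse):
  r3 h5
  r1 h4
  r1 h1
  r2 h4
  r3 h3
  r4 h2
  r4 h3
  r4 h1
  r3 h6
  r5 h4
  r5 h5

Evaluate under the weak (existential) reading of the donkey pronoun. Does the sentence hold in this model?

False

"it" takes "a horse" as antecedent — a donkey pronoun bound across the clause boundary.
Truth condition: for no (r,h) with owns(r,h) does rides(r,h) hold.
Restrictor pairs — does the scope hold? (r1,h1):holds  (r1,h2):fails  (r2,h5):fails  (r3,h2):fails  (r3,h3):holds  (r3,h5):holds  (r4,h1):holds  (r4,h5):fails  (r5,h2):fails  (r5,h3):fails  (r5,h6):fails
Scope holds for 4 pair(s), so the sentence is false.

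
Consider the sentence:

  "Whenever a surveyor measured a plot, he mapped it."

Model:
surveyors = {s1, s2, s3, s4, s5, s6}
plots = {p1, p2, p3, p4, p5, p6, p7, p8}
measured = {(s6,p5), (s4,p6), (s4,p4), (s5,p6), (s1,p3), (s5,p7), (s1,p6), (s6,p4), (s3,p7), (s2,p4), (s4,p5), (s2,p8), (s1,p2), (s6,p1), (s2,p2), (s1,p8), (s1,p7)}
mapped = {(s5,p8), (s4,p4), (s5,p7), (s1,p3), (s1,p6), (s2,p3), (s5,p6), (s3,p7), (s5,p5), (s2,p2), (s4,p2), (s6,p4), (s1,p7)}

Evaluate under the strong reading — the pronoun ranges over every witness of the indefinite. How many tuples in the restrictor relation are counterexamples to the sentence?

"it" takes "a plot" as antecedent — a donkey pronoun bound across the clause boundary.
Strong reading: for every (s,p) with measured(s,p), mapped(s,p).
Restrictor pairs: (s1,p2) ✗  (s1,p3) ✓  (s1,p6) ✓  (s1,p7) ✓  (s1,p8) ✗  (s2,p2) ✓  (s2,p4) ✗  (s2,p8) ✗  (s3,p7) ✓  (s4,p4) ✓  (s4,p5) ✗  (s4,p6) ✗  (s5,p6) ✓  (s5,p7) ✓  (s6,p1) ✗  (s6,p4) ✓  (s6,p5) ✗
Counterexamples (restrictor pairs failing the scope): 8.

8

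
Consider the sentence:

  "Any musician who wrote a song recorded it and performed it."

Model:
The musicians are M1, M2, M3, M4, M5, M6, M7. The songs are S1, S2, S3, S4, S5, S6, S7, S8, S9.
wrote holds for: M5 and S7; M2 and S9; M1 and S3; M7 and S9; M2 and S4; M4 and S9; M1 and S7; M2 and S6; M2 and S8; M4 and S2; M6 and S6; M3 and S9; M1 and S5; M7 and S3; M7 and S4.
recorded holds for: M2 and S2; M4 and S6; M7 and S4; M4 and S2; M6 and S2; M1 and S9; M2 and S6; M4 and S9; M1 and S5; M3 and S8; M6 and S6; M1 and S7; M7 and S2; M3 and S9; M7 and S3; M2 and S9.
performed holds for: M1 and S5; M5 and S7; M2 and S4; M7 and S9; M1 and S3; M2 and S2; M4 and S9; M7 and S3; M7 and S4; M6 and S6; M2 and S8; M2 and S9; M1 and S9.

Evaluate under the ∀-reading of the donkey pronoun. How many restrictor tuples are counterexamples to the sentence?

"it" takes "a song" as antecedent — a donkey pronoun bound across the clause boundary.
Strong reading: for every (m,s) with wrote(m,s), recorded(m,s) ∧ performed(m,s).
Restrictor pairs: (M1,S3) ✗  (M1,S5) ✓  (M1,S7) ✗  (M2,S4) ✗  (M2,S6) ✗  (M2,S8) ✗  (M2,S9) ✓  (M3,S9) ✗  (M4,S2) ✗  (M4,S9) ✓  (M5,S7) ✗  (M6,S6) ✓  (M7,S3) ✓  (M7,S4) ✓  (M7,S9) ✗
Counterexamples (restrictor pairs failing the scope): 9.

9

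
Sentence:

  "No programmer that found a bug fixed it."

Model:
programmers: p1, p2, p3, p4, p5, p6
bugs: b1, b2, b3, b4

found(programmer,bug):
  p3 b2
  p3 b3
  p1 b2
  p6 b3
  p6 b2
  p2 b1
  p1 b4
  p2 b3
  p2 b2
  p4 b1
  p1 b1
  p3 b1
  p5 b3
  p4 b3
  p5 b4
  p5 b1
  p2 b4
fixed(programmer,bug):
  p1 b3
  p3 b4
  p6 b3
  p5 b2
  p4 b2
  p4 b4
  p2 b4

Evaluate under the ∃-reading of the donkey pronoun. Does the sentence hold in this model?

False

"it" takes "a bug" as antecedent — a donkey pronoun bound across the clause boundary.
Truth condition: for no (p,b) with found(p,b) does fixed(p,b) hold.
Restrictor pairs — does the scope hold? (p1,b1):fails  (p1,b2):fails  (p1,b4):fails  (p2,b1):fails  (p2,b2):fails  (p2,b3):fails  (p2,b4):holds  (p3,b1):fails  (p3,b2):fails  (p3,b3):fails  (p4,b1):fails  (p4,b3):fails  (p5,b1):fails  (p5,b3):fails  (p5,b4):fails  (p6,b2):fails  (p6,b3):holds
Scope holds for 2 pair(s), so the sentence is false.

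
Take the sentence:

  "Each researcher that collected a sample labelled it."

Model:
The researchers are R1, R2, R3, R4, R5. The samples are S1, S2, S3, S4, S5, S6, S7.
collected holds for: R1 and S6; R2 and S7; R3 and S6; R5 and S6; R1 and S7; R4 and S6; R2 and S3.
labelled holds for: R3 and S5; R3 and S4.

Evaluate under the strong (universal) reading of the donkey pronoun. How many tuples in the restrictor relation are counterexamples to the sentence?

"it" takes "a sample" as antecedent — a donkey pronoun bound across the clause boundary.
Strong reading: for every (r,s) with collected(r,s), labelled(r,s).
Restrictor pairs: (R1,S6) ✗  (R1,S7) ✗  (R2,S3) ✗  (R2,S7) ✗  (R3,S6) ✗  (R4,S6) ✗  (R5,S6) ✗
Counterexamples (restrictor pairs failing the scope): 7.

7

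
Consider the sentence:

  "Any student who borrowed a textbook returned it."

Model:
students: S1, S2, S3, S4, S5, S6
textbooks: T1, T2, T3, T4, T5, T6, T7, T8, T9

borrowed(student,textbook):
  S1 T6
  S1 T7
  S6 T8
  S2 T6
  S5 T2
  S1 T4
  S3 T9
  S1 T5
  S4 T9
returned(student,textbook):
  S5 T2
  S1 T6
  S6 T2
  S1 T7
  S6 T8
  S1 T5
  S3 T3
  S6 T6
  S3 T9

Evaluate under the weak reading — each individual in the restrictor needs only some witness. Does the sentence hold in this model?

"it" takes "a textbook" as antecedent — a donkey pronoun bound across the clause boundary.
Weak reading: every student s with some borrowed-textbook has at least one borrowed-textbook t such that returned(s,t).
Per student: S1:✓  S2:✗  S3:✓  S4:✗  S5:✓  S6:✓
S2 has no witness among its borrowed-textbooks.

False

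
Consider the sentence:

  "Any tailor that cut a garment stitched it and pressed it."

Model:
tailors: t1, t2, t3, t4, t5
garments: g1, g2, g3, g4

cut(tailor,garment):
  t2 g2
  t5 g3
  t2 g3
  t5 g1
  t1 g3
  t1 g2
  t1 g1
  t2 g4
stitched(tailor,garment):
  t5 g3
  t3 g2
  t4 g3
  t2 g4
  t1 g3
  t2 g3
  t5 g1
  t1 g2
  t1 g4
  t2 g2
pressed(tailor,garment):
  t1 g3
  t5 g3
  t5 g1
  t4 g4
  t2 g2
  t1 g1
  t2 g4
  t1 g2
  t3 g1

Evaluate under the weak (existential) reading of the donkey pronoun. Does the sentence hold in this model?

"it" takes "a garment" as antecedent — a donkey pronoun bound across the clause boundary.
Weak reading: every tailor t with some cut-garment has at least one cut-garment g such that stitched(t,g) ∧ pressed(t,g).
Per tailor: t1:✓  t2:✓  t5:✓
Every tailor in the restrictor has a witness.

True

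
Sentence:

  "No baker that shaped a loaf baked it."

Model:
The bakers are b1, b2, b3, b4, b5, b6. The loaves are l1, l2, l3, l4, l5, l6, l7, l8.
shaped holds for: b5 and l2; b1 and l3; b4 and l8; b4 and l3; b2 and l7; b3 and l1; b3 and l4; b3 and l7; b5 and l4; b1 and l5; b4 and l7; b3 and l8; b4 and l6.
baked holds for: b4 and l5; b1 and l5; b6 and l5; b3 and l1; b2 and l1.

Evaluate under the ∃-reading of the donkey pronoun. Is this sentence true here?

"it" takes "a loaf" as antecedent — a donkey pronoun bound across the clause boundary.
Truth condition: for no (b,l) with shaped(b,l) does baked(b,l) hold.
Restrictor pairs — does the scope hold? (b1,l3):fails  (b1,l5):holds  (b2,l7):fails  (b3,l1):holds  (b3,l4):fails  (b3,l7):fails  (b3,l8):fails  (b4,l3):fails  (b4,l6):fails  (b4,l7):fails  (b4,l8):fails  (b5,l2):fails  (b5,l4):fails
Scope holds for 2 pair(s), so the sentence is false.

False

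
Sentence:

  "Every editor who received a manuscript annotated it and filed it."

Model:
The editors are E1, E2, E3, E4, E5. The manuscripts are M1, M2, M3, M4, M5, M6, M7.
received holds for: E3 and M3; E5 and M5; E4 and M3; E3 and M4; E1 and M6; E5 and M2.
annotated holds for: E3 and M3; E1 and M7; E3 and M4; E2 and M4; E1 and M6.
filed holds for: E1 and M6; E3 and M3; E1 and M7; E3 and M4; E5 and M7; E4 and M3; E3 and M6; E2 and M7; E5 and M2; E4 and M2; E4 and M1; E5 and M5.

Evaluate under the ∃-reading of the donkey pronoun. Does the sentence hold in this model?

False

"it" takes "a manuscript" as antecedent — a donkey pronoun bound across the clause boundary.
Weak reading: every editor e with some received-manuscript has at least one received-manuscript m such that annotated(e,m) ∧ filed(e,m).
Per editor: E1:✓  E3:✓  E4:✗  E5:✗
E4 has no witness among its received-manuscripts.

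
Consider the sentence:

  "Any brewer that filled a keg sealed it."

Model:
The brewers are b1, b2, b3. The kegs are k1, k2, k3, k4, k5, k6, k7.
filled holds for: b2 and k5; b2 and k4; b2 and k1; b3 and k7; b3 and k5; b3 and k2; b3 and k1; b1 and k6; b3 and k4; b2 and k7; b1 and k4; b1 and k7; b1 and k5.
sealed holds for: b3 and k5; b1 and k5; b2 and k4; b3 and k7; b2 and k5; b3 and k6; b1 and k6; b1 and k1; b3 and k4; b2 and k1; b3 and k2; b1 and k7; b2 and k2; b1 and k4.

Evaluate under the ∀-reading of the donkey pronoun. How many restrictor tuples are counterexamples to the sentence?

"it" takes "a keg" as antecedent — a donkey pronoun bound across the clause boundary.
Strong reading: for every (b,k) with filled(b,k), sealed(b,k).
Restrictor pairs: (b1,k4) ✓  (b1,k5) ✓  (b1,k6) ✓  (b1,k7) ✓  (b2,k1) ✓  (b2,k4) ✓  (b2,k5) ✓  (b2,k7) ✗  (b3,k1) ✗  (b3,k2) ✓  (b3,k4) ✓  (b3,k5) ✓  (b3,k7) ✓
Counterexamples (restrictor pairs failing the scope): 2.

2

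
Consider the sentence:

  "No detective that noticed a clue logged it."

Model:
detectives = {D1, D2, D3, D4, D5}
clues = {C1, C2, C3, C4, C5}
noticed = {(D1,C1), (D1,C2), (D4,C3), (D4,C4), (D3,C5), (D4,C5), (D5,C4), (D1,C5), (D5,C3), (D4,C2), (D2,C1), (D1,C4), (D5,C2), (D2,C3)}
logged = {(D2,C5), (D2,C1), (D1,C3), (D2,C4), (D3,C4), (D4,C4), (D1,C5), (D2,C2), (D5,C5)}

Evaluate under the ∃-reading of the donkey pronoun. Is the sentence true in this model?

False

"it" takes "a clue" as antecedent — a donkey pronoun bound across the clause boundary.
Truth condition: for no (d,c) with noticed(d,c) does logged(d,c) hold.
Restrictor pairs — does the scope hold? (D1,C1):fails  (D1,C2):fails  (D1,C4):fails  (D1,C5):holds  (D2,C1):holds  (D2,C3):fails  (D3,C5):fails  (D4,C2):fails  (D4,C3):fails  (D4,C4):holds  (D4,C5):fails  (D5,C2):fails  (D5,C3):fails  (D5,C4):fails
Scope holds for 3 pair(s), so the sentence is false.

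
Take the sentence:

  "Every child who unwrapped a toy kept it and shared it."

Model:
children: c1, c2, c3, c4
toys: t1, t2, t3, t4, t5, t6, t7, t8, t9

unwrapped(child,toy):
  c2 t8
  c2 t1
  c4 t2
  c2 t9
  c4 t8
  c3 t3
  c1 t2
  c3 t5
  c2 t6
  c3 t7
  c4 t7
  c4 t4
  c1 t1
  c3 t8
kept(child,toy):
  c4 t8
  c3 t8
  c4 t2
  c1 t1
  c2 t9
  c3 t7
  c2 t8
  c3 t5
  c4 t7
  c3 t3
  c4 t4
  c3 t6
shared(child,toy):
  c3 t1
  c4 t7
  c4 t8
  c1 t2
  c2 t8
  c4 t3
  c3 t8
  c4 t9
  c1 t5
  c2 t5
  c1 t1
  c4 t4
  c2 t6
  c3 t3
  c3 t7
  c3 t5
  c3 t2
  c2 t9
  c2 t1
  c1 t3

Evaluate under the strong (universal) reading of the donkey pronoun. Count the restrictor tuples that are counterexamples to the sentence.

"it" takes "a toy" as antecedent — a donkey pronoun bound across the clause boundary.
Strong reading: for every (c,t) with unwrapped(c,t), kept(c,t) ∧ shared(c,t).
Restrictor pairs: (c1,t1) ✓  (c1,t2) ✗  (c2,t1) ✗  (c2,t6) ✗  (c2,t8) ✓  (c2,t9) ✓  (c3,t3) ✓  (c3,t5) ✓  (c3,t7) ✓  (c3,t8) ✓  (c4,t2) ✗  (c4,t4) ✓  (c4,t7) ✓  (c4,t8) ✓
Counterexamples (restrictor pairs failing the scope): 4.

4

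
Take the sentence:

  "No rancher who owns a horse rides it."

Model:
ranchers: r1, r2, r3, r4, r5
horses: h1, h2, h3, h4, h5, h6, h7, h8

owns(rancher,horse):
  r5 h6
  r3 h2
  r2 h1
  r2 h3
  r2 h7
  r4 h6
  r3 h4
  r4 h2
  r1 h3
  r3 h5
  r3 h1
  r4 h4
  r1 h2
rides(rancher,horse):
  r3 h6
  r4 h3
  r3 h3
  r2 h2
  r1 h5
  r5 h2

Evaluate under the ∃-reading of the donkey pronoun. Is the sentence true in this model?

True

"it" takes "a horse" as antecedent — a donkey pronoun bound across the clause boundary.
Truth condition: for no (r,h) with owns(r,h) does rides(r,h) hold.
Restrictor pairs — does the scope hold? (r1,h2):fails  (r1,h3):fails  (r2,h1):fails  (r2,h3):fails  (r2,h7):fails  (r3,h1):fails  (r3,h2):fails  (r3,h4):fails  (r3,h5):fails  (r4,h2):fails  (r4,h4):fails  (r4,h6):fails  (r5,h6):fails
Scope holds for no restrictor pair, so the sentence is true.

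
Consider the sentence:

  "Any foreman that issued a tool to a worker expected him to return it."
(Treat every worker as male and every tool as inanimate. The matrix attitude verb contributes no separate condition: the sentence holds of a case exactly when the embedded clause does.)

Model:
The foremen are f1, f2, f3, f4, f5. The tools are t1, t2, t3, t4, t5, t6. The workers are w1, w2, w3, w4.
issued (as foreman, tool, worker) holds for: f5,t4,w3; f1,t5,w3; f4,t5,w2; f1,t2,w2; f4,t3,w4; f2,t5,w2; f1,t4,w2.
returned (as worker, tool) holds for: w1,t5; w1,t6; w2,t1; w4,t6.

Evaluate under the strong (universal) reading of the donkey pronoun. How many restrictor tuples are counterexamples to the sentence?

"him" takes "a worker" as antecedent and "it" takes "a tool"; both are donkey pronouns co-varying with the restrictor.
Strong reading: for every (f,t,w) with issued(f,t,w), returned(w,t).
Restrictor triples: (f1,t2,w2)→returned(w2,t2) ✗  (f1,t4,w2)→returned(w2,t4) ✗  (f1,t5,w3)→returned(w3,t5) ✗  (f2,t5,w2)→returned(w2,t5) ✗  (f4,t3,w4)→returned(w4,t3) ✗  (f4,t5,w2)→returned(w2,t5) ✗  (f5,t4,w3)→returned(w3,t4) ✗
Counterexamples (restrictor triples failing the scope): 7.

7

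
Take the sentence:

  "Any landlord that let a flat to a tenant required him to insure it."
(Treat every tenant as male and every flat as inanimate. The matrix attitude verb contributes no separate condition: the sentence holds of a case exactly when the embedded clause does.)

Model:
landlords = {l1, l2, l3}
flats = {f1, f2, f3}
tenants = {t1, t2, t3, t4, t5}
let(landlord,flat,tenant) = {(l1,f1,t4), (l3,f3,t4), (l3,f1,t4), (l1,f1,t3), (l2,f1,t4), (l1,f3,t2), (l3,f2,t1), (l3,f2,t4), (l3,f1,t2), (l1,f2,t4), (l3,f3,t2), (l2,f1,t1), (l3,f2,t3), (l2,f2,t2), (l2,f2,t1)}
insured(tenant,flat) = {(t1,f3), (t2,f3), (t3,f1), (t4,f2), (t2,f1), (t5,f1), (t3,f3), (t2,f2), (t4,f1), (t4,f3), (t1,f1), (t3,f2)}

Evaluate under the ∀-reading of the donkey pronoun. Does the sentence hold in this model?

"him" takes "a tenant" as antecedent and "it" takes "a flat"; both are donkey pronouns co-varying with the restrictor.
Strong reading: for every (l,f,t) with let(l,f,t), insured(t,f).
Restrictor triples: (l1,f1,t3)→insured(t3,f1) ✓  (l1,f1,t4)→insured(t4,f1) ✓  (l1,f2,t4)→insured(t4,f2) ✓  (l1,f3,t2)→insured(t2,f3) ✓  (l2,f1,t1)→insured(t1,f1) ✓  (l2,f1,t4)→insured(t4,f1) ✓  (l2,f2,t1)→insured(t1,f2) ✗  (l2,f2,t2)→insured(t2,f2) ✓  (l3,f1,t2)→insured(t2,f1) ✓  (l3,f1,t4)→insured(t4,f1) ✓  (l3,f2,t1)→insured(t1,f2) ✗  (l3,f2,t3)→insured(t3,f2) ✓  (l3,f2,t4)→insured(t4,f2) ✓  (l3,f3,t2)→insured(t2,f3) ✓  (l3,f3,t4)→insured(t4,f3) ✓
Counterexample: (l2,f2,t1) — insured(t1,f2) does not hold.

False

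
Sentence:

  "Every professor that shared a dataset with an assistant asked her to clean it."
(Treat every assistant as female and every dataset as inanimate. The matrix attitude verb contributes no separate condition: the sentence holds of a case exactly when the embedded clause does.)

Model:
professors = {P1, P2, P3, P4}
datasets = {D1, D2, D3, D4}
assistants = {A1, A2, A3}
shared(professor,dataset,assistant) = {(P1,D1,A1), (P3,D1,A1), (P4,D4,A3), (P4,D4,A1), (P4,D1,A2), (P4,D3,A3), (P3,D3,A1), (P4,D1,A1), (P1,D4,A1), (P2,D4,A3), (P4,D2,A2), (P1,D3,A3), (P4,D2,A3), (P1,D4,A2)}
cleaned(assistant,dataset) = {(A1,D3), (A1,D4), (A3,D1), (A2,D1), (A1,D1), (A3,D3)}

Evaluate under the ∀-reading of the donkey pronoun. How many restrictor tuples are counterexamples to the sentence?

"her" takes "an assistant" as antecedent and "it" takes "a dataset"; both are donkey pronouns co-varying with the restrictor.
Strong reading: for every (p,d,a) with shared(p,d,a), cleaned(a,d).
Restrictor triples: (P1,D1,A1)→cleaned(A1,D1) ✓  (P1,D3,A3)→cleaned(A3,D3) ✓  (P1,D4,A1)→cleaned(A1,D4) ✓  (P1,D4,A2)→cleaned(A2,D4) ✗  (P2,D4,A3)→cleaned(A3,D4) ✗  (P3,D1,A1)→cleaned(A1,D1) ✓  (P3,D3,A1)→cleaned(A1,D3) ✓  (P4,D1,A1)→cleaned(A1,D1) ✓  (P4,D1,A2)→cleaned(A2,D1) ✓  (P4,D2,A2)→cleaned(A2,D2) ✗  (P4,D2,A3)→cleaned(A3,D2) ✗  (P4,D3,A3)→cleaned(A3,D3) ✓  (P4,D4,A1)→cleaned(A1,D4) ✓  (P4,D4,A3)→cleaned(A3,D4) ✗
Counterexamples (restrictor triples failing the scope): 5.

5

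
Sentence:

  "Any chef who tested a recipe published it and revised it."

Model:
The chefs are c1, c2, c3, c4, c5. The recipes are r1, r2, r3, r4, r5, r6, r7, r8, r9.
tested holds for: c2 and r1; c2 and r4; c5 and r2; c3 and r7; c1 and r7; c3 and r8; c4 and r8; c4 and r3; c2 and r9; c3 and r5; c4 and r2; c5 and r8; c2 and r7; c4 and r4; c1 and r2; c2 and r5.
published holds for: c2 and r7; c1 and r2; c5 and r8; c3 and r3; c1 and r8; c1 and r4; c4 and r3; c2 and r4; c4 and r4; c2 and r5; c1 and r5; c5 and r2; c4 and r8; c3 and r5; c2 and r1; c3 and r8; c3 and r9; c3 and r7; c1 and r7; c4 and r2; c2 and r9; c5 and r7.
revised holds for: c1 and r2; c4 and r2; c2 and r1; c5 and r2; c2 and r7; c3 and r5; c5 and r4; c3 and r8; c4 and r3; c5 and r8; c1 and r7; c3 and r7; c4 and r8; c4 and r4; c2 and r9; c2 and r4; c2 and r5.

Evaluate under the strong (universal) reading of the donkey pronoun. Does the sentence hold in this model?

True

"it" takes "a recipe" as antecedent — a donkey pronoun bound across the clause boundary.
Strong reading: for every (c,r) with tested(c,r), published(c,r) ∧ revised(c,r).
Restrictor pairs: (c1,r2) ✓  (c1,r7) ✓  (c2,r1) ✓  (c2,r4) ✓  (c2,r5) ✓  (c2,r7) ✓  (c2,r9) ✓  (c3,r5) ✓  (c3,r7) ✓  (c3,r8) ✓  (c4,r2) ✓  (c4,r3) ✓  (c4,r4) ✓  (c4,r8) ✓  (c5,r2) ✓  (c5,r8) ✓
Every restrictor pair satisfies the scope.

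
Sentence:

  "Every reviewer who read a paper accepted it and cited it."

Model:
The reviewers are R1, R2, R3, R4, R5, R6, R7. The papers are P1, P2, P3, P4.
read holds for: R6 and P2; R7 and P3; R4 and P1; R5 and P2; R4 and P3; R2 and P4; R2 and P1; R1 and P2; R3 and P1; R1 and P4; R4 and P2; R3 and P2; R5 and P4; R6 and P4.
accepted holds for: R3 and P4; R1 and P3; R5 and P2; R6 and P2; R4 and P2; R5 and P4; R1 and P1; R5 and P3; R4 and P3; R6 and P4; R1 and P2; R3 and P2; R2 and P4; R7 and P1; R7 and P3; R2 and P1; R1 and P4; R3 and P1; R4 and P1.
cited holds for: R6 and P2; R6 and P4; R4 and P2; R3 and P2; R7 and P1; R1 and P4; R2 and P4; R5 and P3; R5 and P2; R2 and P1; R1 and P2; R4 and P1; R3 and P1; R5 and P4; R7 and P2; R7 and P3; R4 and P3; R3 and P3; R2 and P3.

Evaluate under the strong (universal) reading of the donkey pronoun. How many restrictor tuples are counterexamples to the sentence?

"it" takes "a paper" as antecedent — a donkey pronoun bound across the clause boundary.
Strong reading: for every (r,p) with read(r,p), accepted(r,p) ∧ cited(r,p).
Restrictor pairs: (R1,P2) ✓  (R1,P4) ✓  (R2,P1) ✓  (R2,P4) ✓  (R3,P1) ✓  (R3,P2) ✓  (R4,P1) ✓  (R4,P2) ✓  (R4,P3) ✓  (R5,P2) ✓  (R5,P4) ✓  (R6,P2) ✓  (R6,P4) ✓  (R7,P3) ✓
Counterexamples (restrictor pairs failing the scope): 0.

0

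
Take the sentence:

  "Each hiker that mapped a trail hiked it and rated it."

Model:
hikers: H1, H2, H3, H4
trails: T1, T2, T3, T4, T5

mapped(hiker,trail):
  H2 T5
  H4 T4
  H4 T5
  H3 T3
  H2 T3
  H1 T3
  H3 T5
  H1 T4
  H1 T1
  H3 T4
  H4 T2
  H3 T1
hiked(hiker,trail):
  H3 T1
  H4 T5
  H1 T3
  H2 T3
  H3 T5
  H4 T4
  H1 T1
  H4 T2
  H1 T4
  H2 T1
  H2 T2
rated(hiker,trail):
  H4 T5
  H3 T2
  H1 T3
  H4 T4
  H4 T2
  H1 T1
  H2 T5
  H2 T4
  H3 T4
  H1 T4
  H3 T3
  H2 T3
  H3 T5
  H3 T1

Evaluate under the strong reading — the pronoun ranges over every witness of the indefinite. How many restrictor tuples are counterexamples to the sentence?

3

"it" takes "a trail" as antecedent — a donkey pronoun bound across the clause boundary.
Strong reading: for every (h,t) with mapped(h,t), hiked(h,t) ∧ rated(h,t).
Restrictor pairs: (H1,T1) ✓  (H1,T3) ✓  (H1,T4) ✓  (H2,T3) ✓  (H2,T5) ✗  (H3,T1) ✓  (H3,T3) ✗  (H3,T4) ✗  (H3,T5) ✓  (H4,T2) ✓  (H4,T4) ✓  (H4,T5) ✓
Counterexamples (restrictor pairs failing the scope): 3.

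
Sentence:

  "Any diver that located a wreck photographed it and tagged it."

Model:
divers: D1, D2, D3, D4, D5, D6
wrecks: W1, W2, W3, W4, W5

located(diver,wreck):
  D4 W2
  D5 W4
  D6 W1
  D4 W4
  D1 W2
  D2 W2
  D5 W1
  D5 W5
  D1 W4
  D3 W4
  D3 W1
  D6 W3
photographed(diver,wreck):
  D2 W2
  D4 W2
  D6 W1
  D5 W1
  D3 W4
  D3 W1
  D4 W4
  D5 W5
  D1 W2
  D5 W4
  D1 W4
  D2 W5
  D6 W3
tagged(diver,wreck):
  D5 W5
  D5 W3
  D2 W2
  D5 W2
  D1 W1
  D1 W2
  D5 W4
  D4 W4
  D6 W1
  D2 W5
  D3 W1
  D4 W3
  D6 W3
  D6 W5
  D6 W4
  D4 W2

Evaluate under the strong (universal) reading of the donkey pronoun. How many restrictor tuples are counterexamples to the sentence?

3

"it" takes "a wreck" as antecedent — a donkey pronoun bound across the clause boundary.
Strong reading: for every (d,w) with located(d,w), photographed(d,w) ∧ tagged(d,w).
Restrictor pairs: (D1,W2) ✓  (D1,W4) ✗  (D2,W2) ✓  (D3,W1) ✓  (D3,W4) ✗  (D4,W2) ✓  (D4,W4) ✓  (D5,W1) ✗  (D5,W4) ✓  (D5,W5) ✓  (D6,W1) ✓  (D6,W3) ✓
Counterexamples (restrictor pairs failing the scope): 3.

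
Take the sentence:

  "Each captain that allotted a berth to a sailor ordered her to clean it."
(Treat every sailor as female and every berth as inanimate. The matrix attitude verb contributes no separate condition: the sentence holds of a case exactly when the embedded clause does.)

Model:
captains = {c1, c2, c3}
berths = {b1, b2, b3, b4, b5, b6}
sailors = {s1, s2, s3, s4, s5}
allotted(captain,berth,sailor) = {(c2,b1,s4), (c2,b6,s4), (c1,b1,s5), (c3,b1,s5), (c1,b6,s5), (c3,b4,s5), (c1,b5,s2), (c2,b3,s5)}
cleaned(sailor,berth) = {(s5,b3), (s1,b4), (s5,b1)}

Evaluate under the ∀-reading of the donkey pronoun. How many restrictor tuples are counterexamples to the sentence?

5

"her" takes "a sailor" as antecedent and "it" takes "a berth"; both are donkey pronouns co-varying with the restrictor.
Strong reading: for every (c,b,s) with allotted(c,b,s), cleaned(s,b).
Restrictor triples: (c1,b1,s5)→cleaned(s5,b1) ✓  (c1,b5,s2)→cleaned(s2,b5) ✗  (c1,b6,s5)→cleaned(s5,b6) ✗  (c2,b1,s4)→cleaned(s4,b1) ✗  (c2,b3,s5)→cleaned(s5,b3) ✓  (c2,b6,s4)→cleaned(s4,b6) ✗  (c3,b1,s5)→cleaned(s5,b1) ✓  (c3,b4,s5)→cleaned(s5,b4) ✗
Counterexamples (restrictor triples failing the scope): 5.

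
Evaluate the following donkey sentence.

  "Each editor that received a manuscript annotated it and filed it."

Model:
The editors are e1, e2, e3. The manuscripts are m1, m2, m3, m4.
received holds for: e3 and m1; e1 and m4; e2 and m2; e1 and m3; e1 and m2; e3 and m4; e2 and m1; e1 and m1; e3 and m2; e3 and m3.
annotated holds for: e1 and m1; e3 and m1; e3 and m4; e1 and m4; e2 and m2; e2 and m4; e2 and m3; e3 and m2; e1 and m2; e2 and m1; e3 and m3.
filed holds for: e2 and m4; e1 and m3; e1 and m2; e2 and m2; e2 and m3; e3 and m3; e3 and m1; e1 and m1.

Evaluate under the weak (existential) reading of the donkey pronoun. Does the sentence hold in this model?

True

"it" takes "a manuscript" as antecedent — a donkey pronoun bound across the clause boundary.
Weak reading: every editor e with some received-manuscript has at least one received-manuscript m such that annotated(e,m) ∧ filed(e,m).
Per editor: e1:✓  e2:✓  e3:✓
Every editor in the restrictor has a witness.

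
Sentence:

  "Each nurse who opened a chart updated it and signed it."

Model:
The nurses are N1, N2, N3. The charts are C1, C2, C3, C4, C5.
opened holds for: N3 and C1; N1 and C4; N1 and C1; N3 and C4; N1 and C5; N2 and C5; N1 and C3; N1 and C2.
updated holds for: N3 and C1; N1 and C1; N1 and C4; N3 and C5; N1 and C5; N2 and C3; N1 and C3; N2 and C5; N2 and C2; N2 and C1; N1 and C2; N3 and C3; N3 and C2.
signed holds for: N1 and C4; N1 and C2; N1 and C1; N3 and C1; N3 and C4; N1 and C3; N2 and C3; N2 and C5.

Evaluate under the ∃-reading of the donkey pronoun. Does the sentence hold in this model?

True

"it" takes "a chart" as antecedent — a donkey pronoun bound across the clause boundary.
Weak reading: every nurse n with some opened-chart has at least one opened-chart c such that updated(n,c) ∧ signed(n,c).
Per nurse: N1:✓  N2:✓  N3:✓
Every nurse in the restrictor has a witness.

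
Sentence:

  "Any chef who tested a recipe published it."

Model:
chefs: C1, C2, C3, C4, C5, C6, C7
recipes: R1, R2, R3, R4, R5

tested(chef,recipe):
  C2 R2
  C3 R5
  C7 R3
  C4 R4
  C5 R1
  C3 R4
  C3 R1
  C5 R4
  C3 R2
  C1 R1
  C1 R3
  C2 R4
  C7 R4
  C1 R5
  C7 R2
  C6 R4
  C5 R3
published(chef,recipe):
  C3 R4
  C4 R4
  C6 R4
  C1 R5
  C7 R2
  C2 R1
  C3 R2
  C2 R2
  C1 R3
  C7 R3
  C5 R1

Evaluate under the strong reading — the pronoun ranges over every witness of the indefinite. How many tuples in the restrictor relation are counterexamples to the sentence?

7

"it" takes "a recipe" as antecedent — a donkey pronoun bound across the clause boundary.
Strong reading: for every (c,r) with tested(c,r), published(c,r).
Restrictor pairs: (C1,R1) ✗  (C1,R3) ✓  (C1,R5) ✓  (C2,R2) ✓  (C2,R4) ✗  (C3,R1) ✗  (C3,R2) ✓  (C3,R4) ✓  (C3,R5) ✗  (C4,R4) ✓  (C5,R1) ✓  (C5,R3) ✗  (C5,R4) ✗  (C6,R4) ✓  (C7,R2) ✓  (C7,R3) ✓  (C7,R4) ✗
Counterexamples (restrictor pairs failing the scope): 7.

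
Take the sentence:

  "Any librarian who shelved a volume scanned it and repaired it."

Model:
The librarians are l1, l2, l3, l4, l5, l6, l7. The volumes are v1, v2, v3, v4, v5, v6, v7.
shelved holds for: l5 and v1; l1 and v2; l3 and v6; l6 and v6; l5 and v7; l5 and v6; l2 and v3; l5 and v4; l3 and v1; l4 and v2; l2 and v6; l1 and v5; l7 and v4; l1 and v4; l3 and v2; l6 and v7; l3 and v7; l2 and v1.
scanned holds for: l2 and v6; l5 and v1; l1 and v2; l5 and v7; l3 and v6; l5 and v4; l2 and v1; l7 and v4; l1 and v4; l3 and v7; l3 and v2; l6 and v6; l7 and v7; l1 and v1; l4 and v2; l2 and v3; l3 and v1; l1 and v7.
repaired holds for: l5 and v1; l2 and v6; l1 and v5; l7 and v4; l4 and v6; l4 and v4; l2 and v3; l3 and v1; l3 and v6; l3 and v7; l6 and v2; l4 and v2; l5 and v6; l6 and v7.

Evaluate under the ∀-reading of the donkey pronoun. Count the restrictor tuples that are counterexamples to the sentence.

10

"it" takes "a volume" as antecedent — a donkey pronoun bound across the clause boundary.
Strong reading: for every (l,v) with shelved(l,v), scanned(l,v) ∧ repaired(l,v).
Restrictor pairs: (l1,v2) ✗  (l1,v4) ✗  (l1,v5) ✗  (l2,v1) ✗  (l2,v3) ✓  (l2,v6) ✓  (l3,v1) ✓  (l3,v2) ✗  (l3,v6) ✓  (l3,v7) ✓  (l4,v2) ✓  (l5,v1) ✓  (l5,v4) ✗  (l5,v6) ✗  (l5,v7) ✗  (l6,v6) ✗  (l6,v7) ✗  (l7,v4) ✓
Counterexamples (restrictor pairs failing the scope): 10.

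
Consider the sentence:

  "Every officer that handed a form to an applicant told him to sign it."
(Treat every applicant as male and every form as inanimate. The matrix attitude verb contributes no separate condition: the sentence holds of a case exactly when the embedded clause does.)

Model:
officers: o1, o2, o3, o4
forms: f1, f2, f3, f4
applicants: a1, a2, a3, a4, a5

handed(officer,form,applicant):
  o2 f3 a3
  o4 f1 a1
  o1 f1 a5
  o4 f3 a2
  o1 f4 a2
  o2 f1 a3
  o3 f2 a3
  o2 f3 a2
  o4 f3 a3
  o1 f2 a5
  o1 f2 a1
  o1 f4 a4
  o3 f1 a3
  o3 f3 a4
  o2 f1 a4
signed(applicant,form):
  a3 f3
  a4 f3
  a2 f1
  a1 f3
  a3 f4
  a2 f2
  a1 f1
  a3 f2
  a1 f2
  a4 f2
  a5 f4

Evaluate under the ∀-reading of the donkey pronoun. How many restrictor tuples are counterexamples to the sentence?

9

"him" takes "an applicant" as antecedent and "it" takes "a form"; both are donkey pronouns co-varying with the restrictor.
Strong reading: for every (o,f,a) with handed(o,f,a), signed(a,f).
Restrictor triples: (o1,f1,a5)→signed(a5,f1) ✗  (o1,f2,a1)→signed(a1,f2) ✓  (o1,f2,a5)→signed(a5,f2) ✗  (o1,f4,a2)→signed(a2,f4) ✗  (o1,f4,a4)→signed(a4,f4) ✗  (o2,f1,a3)→signed(a3,f1) ✗  (o2,f1,a4)→signed(a4,f1) ✗  (o2,f3,a2)→signed(a2,f3) ✗  (o2,f3,a3)→signed(a3,f3) ✓  (o3,f1,a3)→signed(a3,f1) ✗  (o3,f2,a3)→signed(a3,f2) ✓  (o3,f3,a4)→signed(a4,f3) ✓  (o4,f1,a1)→signed(a1,f1) ✓  (o4,f3,a2)→signed(a2,f3) ✗  (o4,f3,a3)→signed(a3,f3) ✓
Counterexamples (restrictor triples failing the scope): 9.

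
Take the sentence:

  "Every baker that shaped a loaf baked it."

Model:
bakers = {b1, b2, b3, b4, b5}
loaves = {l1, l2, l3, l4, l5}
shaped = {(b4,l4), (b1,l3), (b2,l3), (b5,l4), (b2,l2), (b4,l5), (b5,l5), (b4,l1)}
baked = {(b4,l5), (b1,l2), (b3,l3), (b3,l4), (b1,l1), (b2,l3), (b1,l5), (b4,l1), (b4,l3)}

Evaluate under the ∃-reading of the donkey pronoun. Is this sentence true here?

"it" takes "a loaf" as antecedent — a donkey pronoun bound across the clause boundary.
Weak reading: every baker b with some shaped-loaf has at least one shaped-loaf l such that baked(b,l).
Per baker: b1:✗  b2:✓  b4:✓  b5:✗
b1 has no witness among its shaped-loaves.

False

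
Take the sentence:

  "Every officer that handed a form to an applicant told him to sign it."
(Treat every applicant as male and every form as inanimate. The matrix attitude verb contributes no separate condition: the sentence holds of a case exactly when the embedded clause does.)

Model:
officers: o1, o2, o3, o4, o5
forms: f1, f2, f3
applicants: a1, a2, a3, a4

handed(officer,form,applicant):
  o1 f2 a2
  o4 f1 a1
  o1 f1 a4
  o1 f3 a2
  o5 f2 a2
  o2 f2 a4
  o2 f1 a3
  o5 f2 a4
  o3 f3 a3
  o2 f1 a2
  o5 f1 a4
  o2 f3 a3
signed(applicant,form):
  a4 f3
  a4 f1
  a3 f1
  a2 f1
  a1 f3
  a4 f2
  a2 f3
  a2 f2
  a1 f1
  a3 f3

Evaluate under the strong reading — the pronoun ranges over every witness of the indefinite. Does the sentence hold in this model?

True

"him" takes "an applicant" as antecedent and "it" takes "a form"; both are donkey pronouns co-varying with the restrictor.
Strong reading: for every (o,f,a) with handed(o,f,a), signed(a,f).
Restrictor triples: (o1,f1,a4)→signed(a4,f1) ✓  (o1,f2,a2)→signed(a2,f2) ✓  (o1,f3,a2)→signed(a2,f3) ✓  (o2,f1,a2)→signed(a2,f1) ✓  (o2,f1,a3)→signed(a3,f1) ✓  (o2,f2,a4)→signed(a4,f2) ✓  (o2,f3,a3)→signed(a3,f3) ✓  (o3,f3,a3)→signed(a3,f3) ✓  (o4,f1,a1)→signed(a1,f1) ✓  (o5,f1,a4)→signed(a4,f1) ✓  (o5,f2,a2)→signed(a2,f2) ✓  (o5,f2,a4)→signed(a4,f2) ✓
Every restrictor triple satisfies the scope.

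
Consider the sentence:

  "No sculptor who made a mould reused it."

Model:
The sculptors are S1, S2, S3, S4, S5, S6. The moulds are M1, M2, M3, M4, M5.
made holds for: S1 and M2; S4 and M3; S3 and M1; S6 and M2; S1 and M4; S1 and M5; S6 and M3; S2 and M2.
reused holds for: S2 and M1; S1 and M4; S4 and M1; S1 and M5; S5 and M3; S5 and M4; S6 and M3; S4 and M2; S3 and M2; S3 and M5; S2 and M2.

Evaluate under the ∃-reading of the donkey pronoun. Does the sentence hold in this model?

False

"it" takes "a mould" as antecedent — a donkey pronoun bound across the clause boundary.
Truth condition: for no (s,m) with made(s,m) does reused(s,m) hold.
Restrictor pairs — does the scope hold? (S1,M2):fails  (S1,M4):holds  (S1,M5):holds  (S2,M2):holds  (S3,M1):fails  (S4,M3):fails  (S6,M2):fails  (S6,M3):holds
Scope holds for 4 pair(s), so the sentence is false.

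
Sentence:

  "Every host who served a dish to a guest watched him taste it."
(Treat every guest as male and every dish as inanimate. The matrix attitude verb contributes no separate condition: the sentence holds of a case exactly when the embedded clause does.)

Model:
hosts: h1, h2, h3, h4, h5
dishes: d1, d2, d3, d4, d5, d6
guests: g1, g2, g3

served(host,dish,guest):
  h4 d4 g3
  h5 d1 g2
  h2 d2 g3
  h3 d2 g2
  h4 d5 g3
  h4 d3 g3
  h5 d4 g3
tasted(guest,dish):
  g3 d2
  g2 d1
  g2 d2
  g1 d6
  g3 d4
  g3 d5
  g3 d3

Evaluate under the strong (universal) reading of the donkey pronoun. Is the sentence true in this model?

True

"him" takes "a guest" as antecedent and "it" takes "a dish"; both are donkey pronouns co-varying with the restrictor.
Strong reading: for every (h,d,g) with served(h,d,g), tasted(g,d).
Restrictor triples: (h2,d2,g3)→tasted(g3,d2) ✓  (h3,d2,g2)→tasted(g2,d2) ✓  (h4,d3,g3)→tasted(g3,d3) ✓  (h4,d4,g3)→tasted(g3,d4) ✓  (h4,d5,g3)→tasted(g3,d5) ✓  (h5,d1,g2)→tasted(g2,d1) ✓  (h5,d4,g3)→tasted(g3,d4) ✓
Every restrictor triple satisfies the scope.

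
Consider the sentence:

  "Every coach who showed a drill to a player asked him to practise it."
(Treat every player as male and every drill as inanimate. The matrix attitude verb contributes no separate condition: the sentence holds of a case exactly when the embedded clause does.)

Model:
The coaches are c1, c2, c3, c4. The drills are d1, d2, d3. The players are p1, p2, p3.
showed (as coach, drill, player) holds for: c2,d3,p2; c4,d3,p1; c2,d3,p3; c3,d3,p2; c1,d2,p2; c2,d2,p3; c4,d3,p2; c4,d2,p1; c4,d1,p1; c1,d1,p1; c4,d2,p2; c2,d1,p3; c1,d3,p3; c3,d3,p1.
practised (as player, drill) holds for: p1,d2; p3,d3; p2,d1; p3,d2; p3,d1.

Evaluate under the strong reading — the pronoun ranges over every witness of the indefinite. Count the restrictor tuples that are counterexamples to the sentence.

9

"him" takes "a player" as antecedent and "it" takes "a drill"; both are donkey pronouns co-varying with the restrictor.
Strong reading: for every (c,d,p) with showed(c,d,p), practised(p,d).
Restrictor triples: (c1,d1,p1)→practised(p1,d1) ✗  (c1,d2,p2)→practised(p2,d2) ✗  (c1,d3,p3)→practised(p3,d3) ✓  (c2,d1,p3)→practised(p3,d1) ✓  (c2,d2,p3)→practised(p3,d2) ✓  (c2,d3,p2)→practised(p2,d3) ✗  (c2,d3,p3)→practised(p3,d3) ✓  (c3,d3,p1)→practised(p1,d3) ✗  (c3,d3,p2)→practised(p2,d3) ✗  (c4,d1,p1)→practised(p1,d1) ✗  (c4,d2,p1)→practised(p1,d2) ✓  (c4,d2,p2)→practised(p2,d2) ✗  (c4,d3,p1)→practised(p1,d3) ✗  (c4,d3,p2)→practised(p2,d3) ✗
Counterexamples (restrictor triples failing the scope): 9.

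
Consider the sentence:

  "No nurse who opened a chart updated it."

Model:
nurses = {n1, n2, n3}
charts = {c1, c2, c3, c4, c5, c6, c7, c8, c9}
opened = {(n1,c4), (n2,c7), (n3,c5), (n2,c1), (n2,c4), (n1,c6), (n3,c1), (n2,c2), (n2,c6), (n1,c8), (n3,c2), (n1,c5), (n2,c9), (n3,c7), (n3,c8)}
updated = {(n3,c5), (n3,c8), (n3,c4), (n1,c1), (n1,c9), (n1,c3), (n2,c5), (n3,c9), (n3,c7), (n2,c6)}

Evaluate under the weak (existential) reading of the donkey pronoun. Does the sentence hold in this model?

False

"it" takes "a chart" as antecedent — a donkey pronoun bound across the clause boundary.
Truth condition: for no (n,c) with opened(n,c) does updated(n,c) hold.
Restrictor pairs — does the scope hold? (n1,c4):fails  (n1,c5):fails  (n1,c6):fails  (n1,c8):fails  (n2,c1):fails  (n2,c2):fails  (n2,c4):fails  (n2,c6):holds  (n2,c7):fails  (n2,c9):fails  (n3,c1):fails  (n3,c2):fails  (n3,c5):holds  (n3,c7):holds  (n3,c8):holds
Scope holds for 4 pair(s), so the sentence is false.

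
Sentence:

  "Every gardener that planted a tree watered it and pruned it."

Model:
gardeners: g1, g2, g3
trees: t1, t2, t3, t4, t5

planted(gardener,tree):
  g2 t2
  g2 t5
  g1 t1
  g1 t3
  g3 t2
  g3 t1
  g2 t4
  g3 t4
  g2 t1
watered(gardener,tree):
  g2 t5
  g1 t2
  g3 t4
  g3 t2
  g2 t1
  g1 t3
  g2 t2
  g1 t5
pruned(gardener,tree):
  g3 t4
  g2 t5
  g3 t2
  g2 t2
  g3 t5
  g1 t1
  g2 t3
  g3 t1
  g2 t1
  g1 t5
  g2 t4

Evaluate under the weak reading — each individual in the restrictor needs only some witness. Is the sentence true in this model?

False

"it" takes "a tree" as antecedent — a donkey pronoun bound across the clause boundary.
Weak reading: every gardener g with some planted-tree has at least one planted-tree t such that watered(g,t) ∧ pruned(g,t).
Per gardener: g1:✗  g2:✓  g3:✓
g1 has no witness among its planted-trees.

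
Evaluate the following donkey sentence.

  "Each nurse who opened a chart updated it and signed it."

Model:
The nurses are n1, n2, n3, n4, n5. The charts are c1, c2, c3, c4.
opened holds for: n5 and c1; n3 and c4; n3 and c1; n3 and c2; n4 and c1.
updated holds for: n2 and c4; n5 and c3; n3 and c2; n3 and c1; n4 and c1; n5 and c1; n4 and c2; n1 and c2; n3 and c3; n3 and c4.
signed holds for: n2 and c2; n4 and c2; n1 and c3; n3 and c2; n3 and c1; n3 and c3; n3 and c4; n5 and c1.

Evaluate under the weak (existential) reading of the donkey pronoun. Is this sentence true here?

False

"it" takes "a chart" as antecedent — a donkey pronoun bound across the clause boundary.
Weak reading: every nurse n with some opened-chart has at least one opened-chart c such that updated(n,c) ∧ signed(n,c).
Per nurse: n3:✓  n4:✗  n5:✓
n4 has no witness among its opened-charts.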